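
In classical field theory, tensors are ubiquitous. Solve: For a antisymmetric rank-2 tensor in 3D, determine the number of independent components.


A antisymmetric rank-2 tensor in d dimensions has d(d-1)/2 independent components.
d = 3
d(d-1)/2 = 3 * 2 / 2 = 6 / 2 = 3

3


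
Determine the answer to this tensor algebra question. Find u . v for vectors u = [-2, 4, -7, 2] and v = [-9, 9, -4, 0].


The inner product u . v = sum of u_i * v_i.
Term-by-term: -2 * -9, 4 * 9, -7 * -4, 2 * 0
Products: 18, 36, 28, 0
Sum = 18 + 36 + 28 + 0 = 82

82


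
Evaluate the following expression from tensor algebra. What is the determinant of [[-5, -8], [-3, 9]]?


For a 2x2 matrix [[a, b], [c, d]], det = a*d - b*c.
a = -5, b = -8, c = -3, d = 9
a*d = -5 * 9 = -45
b*c = -8 * -3 = 24
det = -45 - 24 = -69

-69


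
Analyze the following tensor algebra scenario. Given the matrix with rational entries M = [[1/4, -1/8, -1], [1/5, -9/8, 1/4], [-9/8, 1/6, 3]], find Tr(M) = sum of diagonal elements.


The trace is the sum of diagonal entries.
Diagonal: M[1,1] = 1/4, M[2,2] = -9/8, M[3,3] = 3
Tr(M) = 1/4 + -9/8 + 3
Computing step by step:
After adding M[1,1]: 1/4
After adding M[2,2]: -7/8
After adding M[3,3]: 17/8
Tr(M) = 17/8

17/8


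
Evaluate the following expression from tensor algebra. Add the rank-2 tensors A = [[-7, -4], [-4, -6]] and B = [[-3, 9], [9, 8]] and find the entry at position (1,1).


Tensor addition is component-wise: (A + B)_{ij} = A_{ij} + B_{ij}.
A_{11} = -7
B_{11} = -3
(A + B)_{11} = -7 + -3 = -10

-10


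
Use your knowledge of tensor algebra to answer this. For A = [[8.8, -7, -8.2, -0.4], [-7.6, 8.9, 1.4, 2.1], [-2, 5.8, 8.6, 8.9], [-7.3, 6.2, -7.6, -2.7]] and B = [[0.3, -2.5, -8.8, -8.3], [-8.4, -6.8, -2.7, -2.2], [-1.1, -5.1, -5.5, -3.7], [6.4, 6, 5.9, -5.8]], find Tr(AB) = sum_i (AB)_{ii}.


Tr(AB) = sum_i (AB)_{ii} where (AB)_{ii} = sum_k A_{ik} B_{ki}.
(AB)_{11} = 8.8*0.3 + -7*-8.4 + -8.2*-1.1 + -0.4*6.4 = 67.9
(AB)_{22} = -7.6*-2.5 + 8.9*-6.8 + 1.4*-5.1 + 2.1*6 = -36.06
(AB)_{33} = -2*-8.8 + 5.8*-2.7 + 8.6*-5.5 + 8.9*5.9 = 7.15
(AB)_{44} = -7.3*-8.3 + 6.2*-2.2 + -7.6*-3.7 + -2.7*-5.8 = 90.73
Tr(AB) = 67.9 + -36.06 + 7.15 + 90.73 = 129.72

129.72


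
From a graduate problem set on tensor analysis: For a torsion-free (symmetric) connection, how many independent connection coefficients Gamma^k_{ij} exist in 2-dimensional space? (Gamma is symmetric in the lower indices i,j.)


Christoffel symbols Gamma^k_{ij} are symmetric in i,j, so there are d * d(d+1)/2 independent symbols.
d = 2
d(d+1)/2 = 2 * 3 / 2 = 3
Total = 2 * 3 = 6

6


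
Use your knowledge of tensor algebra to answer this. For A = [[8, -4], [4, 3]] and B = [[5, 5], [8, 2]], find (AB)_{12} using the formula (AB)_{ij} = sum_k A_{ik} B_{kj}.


(AB)_{ij} = sum_k A_{ik} B_{kj}.
For i=1, j=2:
A_{11} * B_{12} = 8 * 5 = 40
A_{12} * B_{22} = -4 * 2 = -8
Sum = 40 + -8 = 32

32


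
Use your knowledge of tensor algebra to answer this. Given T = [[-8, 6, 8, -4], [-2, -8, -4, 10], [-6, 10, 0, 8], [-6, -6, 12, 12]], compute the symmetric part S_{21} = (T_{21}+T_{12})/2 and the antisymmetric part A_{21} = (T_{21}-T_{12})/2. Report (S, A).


T_{21} = -2
T_{12} = 6
S_{21} = (-2 + 6)/2 = 4/2 = 2
A_{21} = (-2 - 6)/2 = -8/2 = -4
Check: S + A = 2 + -4 = -2 = T_{21}.

(2, -4)


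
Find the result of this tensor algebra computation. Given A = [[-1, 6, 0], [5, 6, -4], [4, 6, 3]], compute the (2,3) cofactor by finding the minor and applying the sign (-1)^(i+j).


To find cofactor C_{23}, delete row 2 and column 3.
The resulting 2x2 submatrix is: [[-1, 6], [4, 6]]
Minor M_{23} = -1*6 - 6*4
  = -6 - 24 = -30
Sign = (-1)^(2+3) = (-1)^5 = -1
Cofactor C_{23} = -1 * -30 = 30

30


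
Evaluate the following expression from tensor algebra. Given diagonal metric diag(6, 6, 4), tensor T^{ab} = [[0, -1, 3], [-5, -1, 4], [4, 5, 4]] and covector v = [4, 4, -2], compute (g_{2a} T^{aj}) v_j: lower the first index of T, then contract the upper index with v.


Step 1: lower the first index. For a diagonal metric, g_{ia} T^{aj} = g_{ii} T^{ij} (no sum on i).
g_{22} = 6
S_2{}^1 = 6 * T^{21} = 6 * -5 = -30
S_2{}^2 = 6 * T^{22} = 6 * -1 = -6
S_2{}^3 = 6 * T^{23} = 6 * 4 = 24
Step 2: contract S_2{}^j with v_j.
S_2{}^1 * v_1 = -30 * 4 = -120
S_2{}^2 * v_2 = -6 * 4 = -24
S_2{}^3 * v_3 = 24 * -2 = -48
Result = -120 + -24 + -48 = -192

-192


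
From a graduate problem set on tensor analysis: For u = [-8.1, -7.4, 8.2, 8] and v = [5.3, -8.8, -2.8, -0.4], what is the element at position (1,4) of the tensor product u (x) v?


The outer product entry T_{ij} = u_i * v_j.
We need i=1, j=4.
u_1 = -8.1, v_4 = -0.4
T_{1,4} = -8.1 * -0.4 = 3.24

3.24


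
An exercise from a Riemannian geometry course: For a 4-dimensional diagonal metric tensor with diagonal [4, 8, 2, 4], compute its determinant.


For a diagonal metric, the determinant is the product of diagonal entries.
Diagonal entries: 4, 8, 2, 4
det(g) = 4 * 8 * 2 * 4 = 256

256


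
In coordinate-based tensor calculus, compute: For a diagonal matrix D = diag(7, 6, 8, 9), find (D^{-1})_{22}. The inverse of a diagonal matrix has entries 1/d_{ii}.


For a diagonal matrix, the inverse has entries (D^{-1})_{ii} = 1/d_{ii}.
The diagonal entries are: d_{11} = 7, d_{22} = 6, d_{33} = 8, d_{44} = 9
We need (D^{-1})_{22} = 1/d_{22} = 1/6 = 1/6

1/6


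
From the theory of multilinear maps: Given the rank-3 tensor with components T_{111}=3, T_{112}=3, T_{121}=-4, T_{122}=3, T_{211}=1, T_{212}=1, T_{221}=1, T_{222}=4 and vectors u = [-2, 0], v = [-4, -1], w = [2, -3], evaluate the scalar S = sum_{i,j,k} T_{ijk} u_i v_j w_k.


S = sum over i,j,k of T_{ijk} u_i v_j w_k. Expanding all 8 terms:
T_{111}*u_1*v_1*w_1 = 3*-2*-4*2 = 48  (running total: 48)
T_{112}*u_1*v_1*w_2 = 3*-2*-4*-3 = -72  (running total: -24)
T_{121}*u_1*v_2*w_1 = -4*-2*-1*2 = -16  (running total: -40)
T_{122}*u_1*v_2*w_2 = 3*-2*-1*-3 = -18  (running total: -58)
T_{211}*u_2*v_1*w_1 = 1*0*-4*2 = 0  (running total: -58)
T_{212}*u_2*v_1*w_2 = 1*0*-4*-3 = 0  (running total: -58)
T_{221}*u_2*v_2*w_1 = 1*0*-1*2 = 0  (running total: -58)
T_{222}*u_2*v_2*w_2 = 4*0*-1*-3 = 0  (running total: -58)
S = -58

-58


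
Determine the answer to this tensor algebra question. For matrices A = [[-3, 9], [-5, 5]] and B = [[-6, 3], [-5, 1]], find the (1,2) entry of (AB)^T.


(AB)^T_{ij} = (AB)_{ji} = sum_k A_{jk} B_{ki}.
For i=1, j=2 we need (AB)_{21}:
A_{21} * B_{11} = -5 * -6 = 30
A_{22} * B_{21} = 5 * -5 = -25
Sum = 30 + -25 = 5

5


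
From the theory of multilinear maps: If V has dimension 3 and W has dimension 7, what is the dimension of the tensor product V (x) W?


The dimension of a tensor product is the product of dimensions.
dim(V) = 3, dim(W) = 7
dim(V (x) W) = 3 * 7 = 21

21


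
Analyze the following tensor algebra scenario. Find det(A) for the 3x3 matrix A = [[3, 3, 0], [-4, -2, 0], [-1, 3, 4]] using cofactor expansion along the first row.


Expanding along the first row, det(A) = a11*M_11 - a12*M_12 + a13*M_13, where M_1j is the (1,j) minor.
Minor M_11 = -2*4 - 0*3 = -8
Minor M_12 = -4*4 - 0*-1 = -16
Minor M_13 = -4*3 - -2*-1 = -14
det = 3*(-8) - 3*(-16) + 0*(-14)
    = -24 - -48 + 0
    = 24

24


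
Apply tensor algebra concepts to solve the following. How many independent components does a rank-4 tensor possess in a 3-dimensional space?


The number of components of a rank-r tensor in d dimensions is d^r.
Here d = 3 and r = 4.
3^4 = 81

81


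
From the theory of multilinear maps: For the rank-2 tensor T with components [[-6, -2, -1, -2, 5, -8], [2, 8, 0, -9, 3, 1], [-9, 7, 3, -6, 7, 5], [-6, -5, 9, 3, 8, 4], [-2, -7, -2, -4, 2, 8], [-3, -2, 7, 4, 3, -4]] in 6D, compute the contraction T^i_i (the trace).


The contraction (trace) of a rank-2 tensor is the sum of its diagonal elements.
Diagonal entries: A[1,1] = -6, A[2,2] = 8, A[3,3] = 3, A[4,4] = 3, A[5,5] = 2, A[6,6] = -4
Tr(A) = -6 + 8 + 3 + 3 + 2 + -4 = 6

6


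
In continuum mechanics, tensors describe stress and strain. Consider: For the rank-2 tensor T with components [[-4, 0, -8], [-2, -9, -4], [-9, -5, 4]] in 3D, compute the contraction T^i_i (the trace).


The contraction (trace) of a rank-2 tensor is the sum of its diagonal elements.
Diagonal entries: A[1,1] = -4, A[2,2] = -9, A[3,3] = 4
Tr(A) = -4 + -9 + 4 = -9

-9


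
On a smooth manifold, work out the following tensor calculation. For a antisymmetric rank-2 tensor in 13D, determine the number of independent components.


A antisymmetric rank-2 tensor in d dimensions has d(d-1)/2 independent components.
d = 13
d(d-1)/2 = 13 * 12 / 2 = 156 / 2 = 78

78


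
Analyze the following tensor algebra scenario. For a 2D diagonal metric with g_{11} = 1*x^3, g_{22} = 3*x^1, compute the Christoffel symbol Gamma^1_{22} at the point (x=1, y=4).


For a diagonal metric, Gamma^k_{ij} = (1/2) g^{kk} (dg_{ik}/dx_j + dg_{jk}/dx_i - dg_{ij}/dx_k).
The metric is diagonal, so g_{ab} = 0 for a != b.
At the given point: g_{11} = 1, g_{22} = 3
g^{11} = 1/1
dg_{21}/dx_2 = 0 (off-diagonal)
dg_{21}/dx_2 = 0 (off-diagonal)
dg_{22}/dx_1 = dg_{22}/dx_1 = 3
Numerator = 0 + 0 - 3 = -3
Gamma^1_{22} = -3 / (2 * 1) = -3/2

-3/2


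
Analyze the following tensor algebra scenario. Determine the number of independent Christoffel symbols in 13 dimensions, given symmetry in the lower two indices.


Christoffel symbols Gamma^k_{ij} are symmetric in i,j, so there are d * d(d+1)/2 independent symbols.
d = 13
d(d+1)/2 = 13 * 14 / 2 = 91
Total = 13 * 91 = 1183

1183


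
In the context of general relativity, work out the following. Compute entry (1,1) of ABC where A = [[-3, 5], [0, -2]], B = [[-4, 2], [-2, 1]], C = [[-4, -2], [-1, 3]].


(ABC)_{11} = sum_m (AB)_{1m} C_{m1}. First compute row 1 of AB.
(AB)_{11} = -3*-4 + 5*-2 = 2
(AB)_{12} = -3*2 + 5*1 = -1
Now contract with column 1 of C:
(AB)_{11} * C_{11} = 2 * -4 = -8
(AB)_{12} * C_{21} = -1 * -1 = 1
(ABC)_{11} = -8 + 1 = -7

-7


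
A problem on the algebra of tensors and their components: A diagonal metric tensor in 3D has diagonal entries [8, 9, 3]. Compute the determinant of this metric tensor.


For a diagonal metric, the determinant is the product of diagonal entries.
Diagonal entries: 8, 9, 3
det(g) = 8 * 9 * 3 = 216

216


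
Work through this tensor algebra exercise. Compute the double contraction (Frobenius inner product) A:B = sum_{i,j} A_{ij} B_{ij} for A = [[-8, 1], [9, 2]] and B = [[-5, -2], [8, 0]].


A:B = sum over all i,j of A_{ij} * B_{ij}.
Row 1: -8*-5=40, 1*-2=-2 => row sum = 38
Row 2: 9*8=72, 2*0=0 => row sum = 72
Total = 38 + 72 = 110

110


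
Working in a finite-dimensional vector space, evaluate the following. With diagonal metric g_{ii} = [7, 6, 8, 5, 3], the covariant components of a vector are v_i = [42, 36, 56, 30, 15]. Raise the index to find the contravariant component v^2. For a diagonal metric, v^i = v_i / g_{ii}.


To raise an index with a diagonal metric: v^i = v_i / g_{ii}.
For index 2: v_2 = 36, g_{22} = 6
v^2 = 36 / 6 = 6

6


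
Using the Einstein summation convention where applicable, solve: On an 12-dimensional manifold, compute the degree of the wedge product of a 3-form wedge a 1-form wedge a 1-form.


The degree of a wedge product is the sum of the degrees of the individual forms.
Degrees: 3, 1, 1
Total degree = 3 + 1 + 1 = 5

5


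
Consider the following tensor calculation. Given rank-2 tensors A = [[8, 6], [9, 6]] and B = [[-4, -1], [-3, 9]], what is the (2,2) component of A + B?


Tensor addition is component-wise: (A + B)_{ij} = A_{ij} + B_{ij}.
A_{22} = 6
B_{22} = 9
(A + B)_{22} = 6 + 9 = 15

15


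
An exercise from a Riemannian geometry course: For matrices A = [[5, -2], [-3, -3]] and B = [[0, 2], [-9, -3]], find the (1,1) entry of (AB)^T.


(AB)^T_{ij} = (AB)_{ji} = sum_k A_{jk} B_{ki}.
For i=1, j=1 we need (AB)_{11}:
A_{11} * B_{11} = 5 * 0 = 0
A_{12} * B_{21} = -2 * -9 = 18
Sum = 0 + 18 = 18

18


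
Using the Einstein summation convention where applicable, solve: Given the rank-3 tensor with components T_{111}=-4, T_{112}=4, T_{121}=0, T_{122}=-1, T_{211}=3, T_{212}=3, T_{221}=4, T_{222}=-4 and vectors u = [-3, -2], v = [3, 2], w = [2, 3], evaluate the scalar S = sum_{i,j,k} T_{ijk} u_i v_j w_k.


S = sum over i,j,k of T_{ijk} u_i v_j w_k. Expanding all 8 terms:
T_{111}*u_1*v_1*w_1 = -4*-3*3*2 = 72  (running total: 72)
T_{112}*u_1*v_1*w_2 = 4*-3*3*3 = -108  (running total: -36)
T_{121}*u_1*v_2*w_1 = 0*-3*2*2 = 0  (running total: -36)
T_{122}*u_1*v_2*w_2 = -1*-3*2*3 = 18  (running total: -18)
T_{211}*u_2*v_1*w_1 = 3*-2*3*2 = -36  (running total: -54)
T_{212}*u_2*v_1*w_2 = 3*-2*3*3 = -54  (running total: -108)
T_{221}*u_2*v_2*w_1 = 4*-2*2*2 = -32  (running total: -140)
T_{222}*u_2*v_2*w_2 = -4*-2*2*3 = 48  (running total: -92)
S = -92

-92


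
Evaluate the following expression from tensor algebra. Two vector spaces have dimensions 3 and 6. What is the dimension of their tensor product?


The dimension of a tensor product is the product of dimensions.
dim(V) = 3, dim(W) = 6
dim(V (x) W) = 3 * 6 = 18

18


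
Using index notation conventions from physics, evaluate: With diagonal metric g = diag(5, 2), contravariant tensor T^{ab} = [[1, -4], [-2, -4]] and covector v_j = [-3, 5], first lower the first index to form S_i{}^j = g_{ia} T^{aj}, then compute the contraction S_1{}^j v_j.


Step 1: lower the first index. For a diagonal metric, g_{ia} T^{aj} = g_{ii} T^{ij} (no sum on i).
g_{11} = 5
S_1{}^1 = 5 * T^{11} = 5 * 1 = 5
S_1{}^2 = 5 * T^{12} = 5 * -4 = -20
Step 2: contract S_1{}^j with v_j.
S_1{}^1 * v_1 = 5 * -3 = -15
S_1{}^2 * v_2 = -20 * 5 = -100
Result = -15 + -100 = -115

-115


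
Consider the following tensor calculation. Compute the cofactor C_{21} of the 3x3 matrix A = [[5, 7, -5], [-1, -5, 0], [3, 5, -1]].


To find cofactor C_{21}, delete row 2 and column 1.
The resulting 2x2 submatrix is: [[7, -5], [5, -1]]
Minor M_{21} = 7*-1 - -5*5
  = -7 - -25 = 18
Sign = (-1)^(2+1) = (-1)^3 = -1
Cofactor C_{21} = -1 * 18 = -18

-18


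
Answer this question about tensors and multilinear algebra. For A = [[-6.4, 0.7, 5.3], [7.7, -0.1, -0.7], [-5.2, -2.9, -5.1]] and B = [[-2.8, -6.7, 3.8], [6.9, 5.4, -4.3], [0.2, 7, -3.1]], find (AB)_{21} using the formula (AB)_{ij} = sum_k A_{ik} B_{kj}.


(AB)_{ij} = sum_k A_{ik} B_{kj}.
For i=2, j=1:
A_{21} * B_{11} = 7.7 * -2.8 = -21.56
A_{22} * B_{21} = -0.1 * 6.9 = -0.69
A_{23} * B_{31} = -0.7 * 0.2 = -0.14
Sum = -21.56 + -0.69 + -0.14 = -22.39

-22.39


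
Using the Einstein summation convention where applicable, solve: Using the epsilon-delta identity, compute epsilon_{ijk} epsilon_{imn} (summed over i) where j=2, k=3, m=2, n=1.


Using the identity: epsilon_{ijk} epsilon_{imn} = delta_{jm} delta_{kn} - delta_{jn} delta_{km}.
delta_{22} = 1
delta_{31} = 0
delta_{21} = 0
delta_{32} = 0
Result = 1 * 0 - 0 * 0 = 0 - 0 = 0

0


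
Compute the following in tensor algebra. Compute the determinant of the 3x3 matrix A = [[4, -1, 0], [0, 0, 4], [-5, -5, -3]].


Expanding along the first row, det(A) = a11*M_11 - a12*M_12 + a13*M_13, where M_1j is the (1,j) minor.
Minor M_11 = 0*-3 - 4*-5 = 20
Minor M_12 = 0*-3 - 4*-5 = 20
Minor M_13 = 0*-5 - 0*-5 = 0
det = 4*(20) - -1*(20) + 0*(0)
    = 80 - -20 + 0
    = 100

100


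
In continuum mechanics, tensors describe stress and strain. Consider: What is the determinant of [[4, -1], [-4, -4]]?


For a 2x2 matrix [[a, b], [c, d]], det = a*d - b*c.
a = 4, b = -1, c = -4, d = -4
a*d = 4 * -4 = -16
b*c = -1 * -4 = 4
det = -16 - 4 = -20

-20


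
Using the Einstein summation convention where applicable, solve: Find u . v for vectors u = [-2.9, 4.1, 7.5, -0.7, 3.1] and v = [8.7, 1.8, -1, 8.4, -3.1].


The inner product u . v = sum of u_i * v_i.
Term-by-term: -2.9 * 8.7, 4.1 * 1.8, 7.5 * -1, -0.7 * 8.4, 3.1 * -3.1
Products: -25.23, 7.38, -7.5, -5.88, -9.61
Sum = -25.23 + 7.38 + -7.5 + -5.88 + -9.61 = -40.84

-40.84


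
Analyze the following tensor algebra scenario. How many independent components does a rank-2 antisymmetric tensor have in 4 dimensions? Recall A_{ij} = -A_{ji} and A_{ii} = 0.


An antisymmetric rank-2 tensor satisfies A_{ij} = -A_{ji}, so diagonal entries are zero.
The independent components are the upper-triangular entries: C(n, 2) = n(n-1)/2.
n = 4
C(4, 2) = 4 * 3 / 2 = 12 / 2 = 6

6


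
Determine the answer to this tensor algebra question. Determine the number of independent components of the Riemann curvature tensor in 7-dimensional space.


The Riemann tensor in d dimensions has d^2(d^2 - 1)/12 independent components.
d = 7, so d^2 = 49
d^2 - 1 = 48
d^2(d^2 - 1) = 49 * 48 = 2352
Divide by 12: 2352 / 12 = 196

196


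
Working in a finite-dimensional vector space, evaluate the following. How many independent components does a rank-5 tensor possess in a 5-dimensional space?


The number of components of a rank-r tensor in d dimensions is d^r.
Here d = 5 and r = 5.
5^5 = 3125

3125


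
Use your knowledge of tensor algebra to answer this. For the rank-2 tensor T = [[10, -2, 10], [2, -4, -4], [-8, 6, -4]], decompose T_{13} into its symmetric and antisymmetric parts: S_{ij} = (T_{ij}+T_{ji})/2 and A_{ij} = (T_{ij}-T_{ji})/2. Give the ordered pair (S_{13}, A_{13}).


T_{13} = 10
T_{31} = -8
S_{13} = (10 + -8)/2 = 2/2 = 1
A_{13} = (10 - -8)/2 = 18/2 = 9
Check: S + A = 1 + 9 = 10 = T_{13}.

(1, 9)


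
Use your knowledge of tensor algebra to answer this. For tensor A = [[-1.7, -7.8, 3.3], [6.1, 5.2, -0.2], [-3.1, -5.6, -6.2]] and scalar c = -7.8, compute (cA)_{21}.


Scalar multiplication: (cA)_{ij} = c * A_{ij}.
c = -7.8
A_{21} = 6.1
(cA)_{21} = -7.8 * 6.1 = -47.58

-47.58


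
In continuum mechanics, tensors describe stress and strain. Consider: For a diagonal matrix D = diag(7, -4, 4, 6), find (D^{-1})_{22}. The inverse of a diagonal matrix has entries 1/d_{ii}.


For a diagonal matrix, the inverse has entries (D^{-1})_{ii} = 1/d_{ii}.
The diagonal entries are: d_{11} = 7, d_{22} = -4, d_{33} = 4, d_{44} = 6
We need (D^{-1})_{22} = 1/d_{22} = 1/-4 = -1/4

-1/4


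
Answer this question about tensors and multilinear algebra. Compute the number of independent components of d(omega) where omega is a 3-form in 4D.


The exterior derivative of a p-form is a (p+1)-form.
Its number of independent components is C(n, p+1).
n = 4, p+1 = 4
C(4, 4) = 1

1


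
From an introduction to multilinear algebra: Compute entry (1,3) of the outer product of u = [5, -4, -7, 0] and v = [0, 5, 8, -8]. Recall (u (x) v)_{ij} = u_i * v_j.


The outer product entry T_{ij} = u_i * v_j.
We need i=1, j=3.
u_1 = 5, v_3 = 8
T_{1,3} = 5 * 8 = 40

40


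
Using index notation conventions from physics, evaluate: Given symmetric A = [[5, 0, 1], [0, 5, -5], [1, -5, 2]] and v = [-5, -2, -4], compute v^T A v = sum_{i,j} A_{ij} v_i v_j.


First compute Av:
(Av)_1 = 5*-5 + 0*-2 + 1*-4 = -29
(Av)_2 = 0*-5 + 5*-2 + -5*-4 = 10
(Av)_3 = 1*-5 + -5*-2 + 2*-4 = -3
Av = [-29, 10, -3]
Then v^T (Av) = -5*-29 + -2*10 + -4*-3
= 145 + -20 + 12 = 137

137


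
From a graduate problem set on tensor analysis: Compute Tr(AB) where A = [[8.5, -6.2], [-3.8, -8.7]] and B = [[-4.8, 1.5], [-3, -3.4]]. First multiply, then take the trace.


Tr(AB) = sum_i (AB)_{ii} where (AB)_{ii} = sum_k A_{ik} B_{ki}.
(AB)_{11} = 8.5*-4.8 + -6.2*-3 = -22.2
(AB)_{22} = -3.8*1.5 + -8.7*-3.4 = 23.88
Tr(AB) = -22.2 + 23.88 = 1.68

1.68


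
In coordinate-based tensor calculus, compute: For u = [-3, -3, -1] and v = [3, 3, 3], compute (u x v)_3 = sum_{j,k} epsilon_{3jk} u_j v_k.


(u x v)_3 = sum_{j,k} epsilon_{3jk} u_j v_k. Only permutations of (1,2,3) contribute; the two non-zero terms are:
eps_{312} u_1 v_2 = 1 * -3 * 3 = -9
eps_{321} u_2 v_1 = -1 * -3 * 3 = 9
(u x v)_3 = 0

0


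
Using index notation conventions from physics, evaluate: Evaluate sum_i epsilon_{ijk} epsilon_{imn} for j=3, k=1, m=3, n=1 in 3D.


Using the identity: epsilon_{ijk} epsilon_{imn} = delta_{jm} delta_{kn} - delta_{jn} delta_{km}.
delta_{33} = 1
delta_{11} = 1
delta_{31} = 0
delta_{13} = 0
Result = 1 * 1 - 0 * 0 = 1 - 0 = 1

1


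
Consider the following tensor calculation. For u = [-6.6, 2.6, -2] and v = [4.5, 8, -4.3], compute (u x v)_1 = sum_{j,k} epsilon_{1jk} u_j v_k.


(u x v)_1 = sum_{j,k} epsilon_{1jk} u_j v_k. Only permutations of (1,2,3) contribute; the two non-zero terms are:
eps_{123} u_2 v_3 = 1 * 2.6 * -4.3 = -11.18
eps_{132} u_3 v_2 = -1 * -2 * 8 = 16
(u x v)_1 = 4.82

4.82


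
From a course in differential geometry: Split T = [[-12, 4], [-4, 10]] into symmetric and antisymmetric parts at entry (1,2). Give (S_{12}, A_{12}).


T_{12} = 4
T_{21} = -4
S_{12} = (4 + -4)/2 = 0/2 = 0
A_{12} = (4 - -4)/2 = 8/2 = 4
Check: S + A = 0 + 4 = 4 = T_{12}.

(0, 4)


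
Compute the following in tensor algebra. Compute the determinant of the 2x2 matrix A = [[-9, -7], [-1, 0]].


For a 2x2 matrix [[a, b], [c, d]], det = a*d - b*c.
a = -9, b = -7, c = -1, d = 0
a*d = -9 * 0 = 0
b*c = -7 * -1 = 7
det = 0 - 7 = -7

-7


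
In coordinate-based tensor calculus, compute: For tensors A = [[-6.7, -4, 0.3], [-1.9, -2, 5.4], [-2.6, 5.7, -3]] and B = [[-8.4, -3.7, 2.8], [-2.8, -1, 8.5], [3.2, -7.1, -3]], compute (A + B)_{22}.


Tensor addition is component-wise: (A + B)_{ij} = A_{ij} + B_{ij}.
A_{22} = -2
B_{22} = -1
(A + B)_{22} = -2 + -1 = -3

-3


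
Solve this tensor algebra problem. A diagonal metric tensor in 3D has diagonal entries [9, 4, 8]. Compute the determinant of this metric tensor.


For a diagonal metric, the determinant is the product of diagonal entries.
Diagonal entries: 9, 4, 8
det(g) = 9 * 4 * 8 = 288

288


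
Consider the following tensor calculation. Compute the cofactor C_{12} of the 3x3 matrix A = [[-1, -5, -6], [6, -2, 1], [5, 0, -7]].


To find cofactor C_{12}, delete row 1 and column 2.
The resulting 2x2 submatrix is: [[6, 1], [5, -7]]
Minor M_{12} = 6*-7 - 1*5
  = -42 - 5 = -47
Sign = (-1)^(1+2) = (-1)^3 = -1
Cofactor C_{12} = -1 * -47 = 47

47


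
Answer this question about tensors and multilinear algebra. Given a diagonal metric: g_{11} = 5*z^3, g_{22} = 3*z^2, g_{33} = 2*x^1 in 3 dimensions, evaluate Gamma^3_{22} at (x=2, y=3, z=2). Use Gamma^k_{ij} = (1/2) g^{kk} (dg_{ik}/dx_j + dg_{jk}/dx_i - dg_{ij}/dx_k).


For a diagonal metric, Gamma^k_{ij} = (1/2) g^{kk} (dg_{ik}/dx_j + dg_{jk}/dx_i - dg_{ij}/dx_k).
The metric is diagonal, so g_{ab} = 0 for a != b.
At the given point: g_{11} = 40, g_{22} = 12, g_{33} = 4
g^{33} = 1/4
dg_{23}/dx_2 = 0 (off-diagonal)
dg_{23}/dx_2 = 0 (off-diagonal)
dg_{22}/dx_3 = dg_{22}/dx_3 = 12
Numerator = 0 + 0 - 12 = -12
Gamma^3_{22} = -12 / (2 * 4) = -3/2

-3/2


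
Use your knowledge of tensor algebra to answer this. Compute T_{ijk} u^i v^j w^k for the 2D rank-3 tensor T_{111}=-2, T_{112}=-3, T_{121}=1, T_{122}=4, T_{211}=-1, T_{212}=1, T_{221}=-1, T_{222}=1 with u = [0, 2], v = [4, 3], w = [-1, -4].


S = sum over i,j,k of T_{ijk} u_i v_j w_k. Expanding all 8 terms:
T_{111}*u_1*v_1*w_1 = -2*0*4*-1 = 0  (running total: 0)
T_{112}*u_1*v_1*w_2 = -3*0*4*-4 = 0  (running total: 0)
T_{121}*u_1*v_2*w_1 = 1*0*3*-1 = 0  (running total: 0)
T_{122}*u_1*v_2*w_2 = 4*0*3*-4 = 0  (running total: 0)
T_{211}*u_2*v_1*w_1 = -1*2*4*-1 = 8  (running total: 8)
T_{212}*u_2*v_1*w_2 = 1*2*4*-4 = -32  (running total: -24)
T_{221}*u_2*v_2*w_1 = -1*2*3*-1 = 6  (running total: -18)
T_{222}*u_2*v_2*w_2 = 1*2*3*-4 = -24  (running total: -42)
S = -42

-42


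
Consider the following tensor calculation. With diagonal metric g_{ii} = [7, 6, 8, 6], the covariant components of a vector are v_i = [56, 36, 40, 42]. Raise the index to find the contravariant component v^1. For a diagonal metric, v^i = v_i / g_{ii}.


To raise an index with a diagonal metric: v^i = v_i / g_{ii}.
For index 1: v_1 = 56, g_{11} = 7
v^1 = 56 / 7 = 8

8


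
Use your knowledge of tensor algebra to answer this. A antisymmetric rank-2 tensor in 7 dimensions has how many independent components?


A antisymmetric rank-2 tensor in d dimensions has d(d-1)/2 independent components.
d = 7
d(d-1)/2 = 7 * 6 / 2 = 42 / 2 = 21

21


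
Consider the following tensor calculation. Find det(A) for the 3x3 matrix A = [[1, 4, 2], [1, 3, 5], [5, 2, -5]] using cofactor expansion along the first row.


Expanding along the first row, det(A) = a11*M_11 - a12*M_12 + a13*M_13, where M_1j is the (1,j) minor.
Minor M_11 = 3*-5 - 5*2 = -25
Minor M_12 = 1*-5 - 5*5 = -30
Minor M_13 = 1*2 - 3*5 = -13
det = 1*(-25) - 4*(-30) + 2*(-13)
    = -25 - -120 + -26
    = 69

69


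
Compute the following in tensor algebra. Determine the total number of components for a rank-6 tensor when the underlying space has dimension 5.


The number of components of a rank-r tensor in d dimensions is d^r.
Here d = 5 and r = 6.
5^6 = 15625

15625


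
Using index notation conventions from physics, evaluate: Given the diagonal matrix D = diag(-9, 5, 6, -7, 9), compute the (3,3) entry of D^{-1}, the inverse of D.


For a diagonal matrix, the inverse has entries (D^{-1})_{ii} = 1/d_{ii}.
The diagonal entries are: d_{11} = -9, d_{22} = 5, d_{33} = 6, d_{44} = -7, d_{55} = 9
We need (D^{-1})_{33} = 1/d_{33} = 1/6 = 1/6

1/6


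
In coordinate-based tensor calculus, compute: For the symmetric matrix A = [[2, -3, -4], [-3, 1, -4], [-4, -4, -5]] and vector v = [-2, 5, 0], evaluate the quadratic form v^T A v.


First compute Av:
(Av)_1 = 2*-2 + -3*5 + -4*0 = -19
(Av)_2 = -3*-2 + 1*5 + -4*0 = 11
(Av)_3 = -4*-2 + -4*5 + -5*0 = -12
Av = [-19, 11, -12]
Then v^T (Av) = -2*-19 + 5*11 + 0*-12
= 38 + 55 + 0 = 93

93


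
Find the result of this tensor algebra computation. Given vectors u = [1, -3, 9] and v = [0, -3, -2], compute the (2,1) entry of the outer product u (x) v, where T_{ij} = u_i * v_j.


The outer product entry T_{ij} = u_i * v_j.
We need i=2, j=1.
u_2 = -3, v_1 = 0
T_{2,1} = -3 * 0 = 0

0


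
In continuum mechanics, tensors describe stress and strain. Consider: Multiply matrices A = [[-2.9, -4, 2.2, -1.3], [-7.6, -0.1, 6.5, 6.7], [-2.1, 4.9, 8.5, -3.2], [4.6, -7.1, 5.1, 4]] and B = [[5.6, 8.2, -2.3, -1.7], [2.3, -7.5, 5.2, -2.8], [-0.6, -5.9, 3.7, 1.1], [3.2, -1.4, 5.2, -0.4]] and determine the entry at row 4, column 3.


(AB)_{ij} = sum_k A_{ik} B_{kj}.
For i=4, j=3:
A_{41} * B_{13} = 4.6 * -2.3 = -10.58
A_{42} * B_{23} = -7.1 * 5.2 = -36.92
A_{43} * B_{33} = 5.1 * 3.7 = 18.87
A_{44} * B_{43} = 4 * 5.2 = 20.8
Sum = -10.58 + -36.92 + 18.87 + 20.8 = -7.83

-7.83


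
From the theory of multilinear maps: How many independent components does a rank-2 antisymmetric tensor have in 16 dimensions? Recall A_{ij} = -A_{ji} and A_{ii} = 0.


An antisymmetric rank-2 tensor satisfies A_{ij} = -A_{ji}, so diagonal entries are zero.
The independent components are the upper-triangular entries: C(n, 2) = n(n-1)/2.
n = 16
C(16, 2) = 16 * 15 / 2 = 240 / 2 = 120

120


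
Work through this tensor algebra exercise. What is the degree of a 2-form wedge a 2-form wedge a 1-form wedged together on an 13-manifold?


The degree of a wedge product is the sum of the degrees of the individual forms.
Degrees: 2, 2, 1
Total degree = 2 + 2 + 1 = 5

5


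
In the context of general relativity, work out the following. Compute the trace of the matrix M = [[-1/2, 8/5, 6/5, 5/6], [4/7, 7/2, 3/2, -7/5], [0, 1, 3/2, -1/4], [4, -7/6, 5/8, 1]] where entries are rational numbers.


The trace is the sum of diagonal entries.
Diagonal: M[1,1] = -1/2, M[2,2] = 7/2, M[3,3] = 3/2, M[4,4] = 1
Tr(M) = -1/2 + 7/2 + 3/2 + 1
Computing step by step:
After adding M[1,1]: -1/2
After adding M[2,2]: 3
After adding M[3,3]: 9/2
After adding M[4,4]: 11/2
Tr(M) = 11/2

11/2


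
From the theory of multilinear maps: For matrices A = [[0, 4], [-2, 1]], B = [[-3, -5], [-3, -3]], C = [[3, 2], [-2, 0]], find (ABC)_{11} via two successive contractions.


(ABC)_{11} = sum_m (AB)_{1m} C_{m1}. First compute row 1 of AB.
(AB)_{11} = 0*-3 + 4*-3 = -12
(AB)_{12} = 0*-5 + 4*-3 = -12
Now contract with column 1 of C:
(AB)_{11} * C_{11} = -12 * 3 = -36
(AB)_{12} * C_{21} = -12 * -2 = 24
(ABC)_{11} = -36 + 24 = -12

-12


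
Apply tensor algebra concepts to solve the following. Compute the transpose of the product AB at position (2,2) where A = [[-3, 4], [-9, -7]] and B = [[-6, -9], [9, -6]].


(AB)^T_{ij} = (AB)_{ji} = sum_k A_{jk} B_{ki}.
For i=2, j=2 we need (AB)_{22}:
A_{21} * B_{12} = -9 * -9 = 81
A_{22} * B_{22} = -7 * -6 = 42
Sum = 81 + 42 = 123

123


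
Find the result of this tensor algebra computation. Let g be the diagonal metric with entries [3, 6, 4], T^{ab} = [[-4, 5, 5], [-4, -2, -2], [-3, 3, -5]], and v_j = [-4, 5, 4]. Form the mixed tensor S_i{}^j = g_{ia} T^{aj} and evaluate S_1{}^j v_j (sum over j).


Step 1: lower the first index. For a diagonal metric, g_{ia} T^{aj} = g_{ii} T^{ij} (no sum on i).
g_{11} = 3
S_1{}^1 = 3 * T^{11} = 3 * -4 = -12
S_1{}^2 = 3 * T^{12} = 3 * 5 = 15
S_1{}^3 = 3 * T^{13} = 3 * 5 = 15
Step 2: contract S_1{}^j with v_j.
S_1{}^1 * v_1 = -12 * -4 = 48
S_1{}^2 * v_2 = 15 * 5 = 75
S_1{}^3 * v_3 = 15 * 4 = 60
Result = 48 + 75 + 60 = 183

183


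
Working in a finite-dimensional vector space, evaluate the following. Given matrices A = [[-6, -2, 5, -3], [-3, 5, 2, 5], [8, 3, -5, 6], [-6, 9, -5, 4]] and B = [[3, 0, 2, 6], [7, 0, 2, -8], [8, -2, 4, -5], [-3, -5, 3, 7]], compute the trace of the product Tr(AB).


Tr(AB) = sum_i (AB)_{ii} where (AB)_{ii} = sum_k A_{ik} B_{ki}.
(AB)_{11} = -6*3 + -2*7 + 5*8 + -3*-3 = 17
(AB)_{22} = -3*0 + 5*0 + 2*-2 + 5*-5 = -29
(AB)_{33} = 8*2 + 3*2 + -5*4 + 6*3 = 20
(AB)_{44} = -6*6 + 9*-8 + -5*-5 + 4*7 = -55
Tr(AB) = 17 + -29 + 20 + -55 = -47

-47


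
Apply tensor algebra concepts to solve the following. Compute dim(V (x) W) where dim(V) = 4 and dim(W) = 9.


The dimension of a tensor product is the product of dimensions.
dim(V) = 4, dim(W) = 9
dim(V (x) W) = 4 * 9 = 36

36


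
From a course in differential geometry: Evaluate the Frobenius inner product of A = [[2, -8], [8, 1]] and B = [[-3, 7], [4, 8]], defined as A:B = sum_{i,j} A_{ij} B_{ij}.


A:B = sum over all i,j of A_{ij} * B_{ij}.
Row 1: 2*-3=-6, -8*7=-56 => row sum = -62
Row 2: 8*4=32, 1*8=8 => row sum = 40
Total = -62 + 40 = -22

-22


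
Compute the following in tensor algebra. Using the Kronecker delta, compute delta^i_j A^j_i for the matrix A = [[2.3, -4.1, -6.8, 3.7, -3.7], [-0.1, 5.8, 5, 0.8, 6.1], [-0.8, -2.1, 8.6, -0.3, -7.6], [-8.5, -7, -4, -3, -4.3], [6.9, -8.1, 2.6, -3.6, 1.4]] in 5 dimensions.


The contraction (trace) of a rank-2 tensor is the sum of its diagonal elements.
Diagonal entries: A[1,1] = 2.3, A[2,2] = 5.8, A[3,3] = 8.6, A[4,4] = -3, A[5,5] = 1.4
Tr(A) = 2.3 + 5.8 + 8.6 + -3 + 1.4 = 15.1

15.1


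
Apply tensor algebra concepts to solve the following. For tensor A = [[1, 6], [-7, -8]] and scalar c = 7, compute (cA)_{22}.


Scalar multiplication: (cA)_{ij} = c * A_{ij}.
c = 7
A_{22} = -8
(cA)_{22} = 7 * -8 = -56

-56


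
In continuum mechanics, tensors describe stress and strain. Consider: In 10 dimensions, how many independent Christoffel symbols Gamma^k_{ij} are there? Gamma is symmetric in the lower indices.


Christoffel symbols Gamma^k_{ij} are symmetric in i,j, so there are d * d(d+1)/2 independent symbols.
d = 10
d(d+1)/2 = 10 * 11 / 2 = 55
Total = 10 * 55 = 550

550


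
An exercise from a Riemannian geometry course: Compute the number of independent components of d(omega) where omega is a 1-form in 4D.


The exterior derivative of a p-form is a (p+1)-form.
Its number of independent components is C(n, p+1).
n = 4, p+1 = 2
C(4, 2) = 6

6


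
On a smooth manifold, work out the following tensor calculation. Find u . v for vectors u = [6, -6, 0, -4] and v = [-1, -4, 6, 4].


The inner product u . v = sum of u_i * v_i.
Term-by-term: 6 * -1, -6 * -4, 0 * 6, -4 * 4
Products: -6, 24, 0, -16
Sum = -6 + 24 + 0 + -16 = 2

2


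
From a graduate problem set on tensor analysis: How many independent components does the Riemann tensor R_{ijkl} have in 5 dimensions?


The Riemann tensor in d dimensions has d^2(d^2 - 1)/12 independent components.
d = 5, so d^2 = 25
d^2 - 1 = 24
d^2(d^2 - 1) = 25 * 24 = 600
Divide by 12: 600 / 12 = 50

50


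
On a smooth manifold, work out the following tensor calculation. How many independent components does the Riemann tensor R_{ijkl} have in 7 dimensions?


The Riemann tensor in d dimensions has d^2(d^2 - 1)/12 independent components.
d = 7, so d^2 = 49
d^2 - 1 = 48
d^2(d^2 - 1) = 49 * 48 = 2352
Divide by 12: 2352 / 12 = 196

196


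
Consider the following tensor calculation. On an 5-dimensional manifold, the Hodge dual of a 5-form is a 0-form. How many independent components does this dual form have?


The Hodge dual of a p-form on an n-dimensional manifold is an (n-p)-form.
n = 5, p = 5, so dual degree = 5 - 5 = 0
The number of components is C(n, n-p) = C(5, 0) = 1

1


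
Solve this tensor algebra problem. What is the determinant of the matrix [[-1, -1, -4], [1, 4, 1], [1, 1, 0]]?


Expanding along the first row, det(A) = a11*M_11 - a12*M_12 + a13*M_13, where M_1j is the (1,j) minor.
Minor M_11 = 4*0 - 1*1 = -1
Minor M_12 = 1*0 - 1*1 = -1
Minor M_13 = 1*1 - 4*1 = -3
det = -1*(-1) - -1*(-1) + -4*(-3)
    = 1 - 1 + 12
    = 12

12


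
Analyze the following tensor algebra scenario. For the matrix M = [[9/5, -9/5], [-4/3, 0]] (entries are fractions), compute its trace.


The trace is the sum of diagonal entries.
Diagonal: M[1,1] = 9/5, M[2,2] = 0
Tr(M) = 9/5 + 0
Computing step by step:
After adding M[1,1]: 9/5
After adding M[2,2]: 9/5
Tr(M) = 9/5

9/5


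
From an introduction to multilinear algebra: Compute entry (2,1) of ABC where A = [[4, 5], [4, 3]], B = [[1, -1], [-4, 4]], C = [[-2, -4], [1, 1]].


(ABC)_{21} = sum_m (AB)_{2m} C_{m1}. First compute row 2 of AB.
(AB)_{21} = 4*1 + 3*-4 = -8
(AB)_{22} = 4*-1 + 3*4 = 8
Now contract with column 1 of C:
(AB)_{21} * C_{11} = -8 * -2 = 16
(AB)_{22} * C_{21} = 8 * 1 = 8
(ABC)_{21} = 16 + 8 = 24

24


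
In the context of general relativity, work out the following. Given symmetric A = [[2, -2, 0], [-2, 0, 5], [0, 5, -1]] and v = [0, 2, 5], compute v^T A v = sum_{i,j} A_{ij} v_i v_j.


First compute Av:
(Av)_1 = 2*0 + -2*2 + 0*5 = -4
(Av)_2 = -2*0 + 0*2 + 5*5 = 25
(Av)_3 = 0*0 + 5*2 + -1*5 = 5
Av = [-4, 25, 5]
Then v^T (Av) = 0*-4 + 2*25 + 5*5
= 0 + 50 + 25 = 75

75


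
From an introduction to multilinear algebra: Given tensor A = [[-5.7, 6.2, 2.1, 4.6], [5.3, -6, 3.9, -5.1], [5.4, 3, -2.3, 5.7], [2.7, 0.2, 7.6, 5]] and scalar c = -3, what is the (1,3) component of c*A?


Scalar multiplication: (cA)_{ij} = c * A_{ij}.
c = -3
A_{13} = 2.1
(cA)_{13} = -3 * 2.1 = -6.3

-6.3


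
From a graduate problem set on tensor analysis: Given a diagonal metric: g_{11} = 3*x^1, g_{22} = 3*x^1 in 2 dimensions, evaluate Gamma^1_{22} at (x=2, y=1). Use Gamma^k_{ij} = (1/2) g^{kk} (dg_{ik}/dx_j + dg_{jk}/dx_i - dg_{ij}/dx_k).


For a diagonal metric, Gamma^k_{ij} = (1/2) g^{kk} (dg_{ik}/dx_j + dg_{jk}/dx_i - dg_{ij}/dx_k).
The metric is diagonal, so g_{ab} = 0 for a != b.
At the given point: g_{11} = 6, g_{22} = 6
g^{11} = 1/6
dg_{21}/dx_2 = 0 (off-diagonal)
dg_{21}/dx_2 = 0 (off-diagonal)
dg_{22}/dx_1 = dg_{22}/dx_1 = 3
Numerator = 0 + 0 - 3 = -3
Gamma^1_{22} = -3 / (2 * 6) = -1/4

-1/4


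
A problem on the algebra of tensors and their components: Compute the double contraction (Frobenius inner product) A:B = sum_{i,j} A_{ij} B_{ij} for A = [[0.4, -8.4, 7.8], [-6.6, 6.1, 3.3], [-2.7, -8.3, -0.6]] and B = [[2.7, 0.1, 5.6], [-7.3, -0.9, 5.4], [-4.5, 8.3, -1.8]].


A:B = sum over all i,j of A_{ij} * B_{ij}.
Row 1: 0.4*2.7=1.08, -8.4*0.1=-0.84, 7.8*5.6=43.68 => row sum = 43.92
Row 2: -6.6*-7.3=48.18, 6.1*-0.9=-5.49, 3.3*5.4=17.82 => row sum = 60.51
Row 3: -2.7*-4.5=12.15, -8.3*8.3=-68.89, -0.6*-1.8=1.08 => row sum = -55.66
Total = 43.92 + 60.51 + -55.66 = 48.77

48.77


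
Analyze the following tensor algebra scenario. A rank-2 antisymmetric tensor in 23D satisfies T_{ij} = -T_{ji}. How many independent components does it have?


An antisymmetric rank-2 tensor satisfies A_{ij} = -A_{ji}, so diagonal entries are zero.
The independent components are the upper-triangular entries: C(n, 2) = n(n-1)/2.
n = 23
C(23, 2) = 23 * 22 / 2 = 506 / 2 = 253

253


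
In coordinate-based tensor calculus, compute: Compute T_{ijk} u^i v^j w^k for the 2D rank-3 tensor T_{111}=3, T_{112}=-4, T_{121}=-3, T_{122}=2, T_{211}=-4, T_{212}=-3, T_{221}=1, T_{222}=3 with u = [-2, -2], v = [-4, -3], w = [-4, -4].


S = sum over i,j,k of T_{ijk} u_i v_j w_k. Expanding all 8 terms:
T_{111}*u_1*v_1*w_1 = 3*-2*-4*-4 = -96  (running total: -96)
T_{112}*u_1*v_1*w_2 = -4*-2*-4*-4 = 128  (running total: 32)
T_{121}*u_1*v_2*w_1 = -3*-2*-3*-4 = 72  (running total: 104)
T_{122}*u_1*v_2*w_2 = 2*-2*-3*-4 = -48  (running total: 56)
T_{211}*u_2*v_1*w_1 = -4*-2*-4*-4 = 128  (running total: 184)
T_{212}*u_2*v_1*w_2 = -3*-2*-4*-4 = 96  (running total: 280)
T_{221}*u_2*v_2*w_1 = 1*-2*-3*-4 = -24  (running total: 256)
T_{222}*u_2*v_2*w_2 = 3*-2*-3*-4 = -72  (running total: 184)
S = 184

184


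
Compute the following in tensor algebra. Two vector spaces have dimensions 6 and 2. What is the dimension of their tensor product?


The dimension of a tensor product is the product of dimensions.
dim(V) = 6, dim(W) = 2
dim(V (x) W) = 6 * 2 = 12

12


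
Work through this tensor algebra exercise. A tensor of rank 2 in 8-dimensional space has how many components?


The number of components of a rank-r tensor in d dimensions is d^r.
Here d = 8 and r = 2.
8^2 = 64

64


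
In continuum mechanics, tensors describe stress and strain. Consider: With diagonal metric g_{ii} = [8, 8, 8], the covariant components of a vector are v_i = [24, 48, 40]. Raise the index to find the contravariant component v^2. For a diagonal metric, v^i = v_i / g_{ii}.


To raise an index with a diagonal metric: v^i = v_i / g_{ii}.
For index 2: v_2 = 48, g_{22} = 8
v^2 = 48 / 8 = 6

6


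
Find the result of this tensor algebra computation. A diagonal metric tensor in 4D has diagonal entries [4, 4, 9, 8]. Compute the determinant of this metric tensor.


For a diagonal metric, the determinant is the product of diagonal entries.
Diagonal entries: 4, 4, 9, 8
det(g) = 4 * 4 * 9 * 8 = 1152

1152


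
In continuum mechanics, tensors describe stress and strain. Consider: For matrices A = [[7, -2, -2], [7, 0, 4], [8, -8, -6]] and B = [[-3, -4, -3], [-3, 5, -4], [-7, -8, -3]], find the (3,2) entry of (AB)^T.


(AB)^T_{ij} = (AB)_{ji} = sum_k A_{jk} B_{ki}.
For i=3, j=2 we need (AB)_{23}:
A_{21} * B_{13} = 7 * -3 = -21
A_{22} * B_{23} = 0 * -4 = 0
A_{23} * B_{33} = 4 * -3 = -12
Sum = -21 + 0 + -12 = -33

-33


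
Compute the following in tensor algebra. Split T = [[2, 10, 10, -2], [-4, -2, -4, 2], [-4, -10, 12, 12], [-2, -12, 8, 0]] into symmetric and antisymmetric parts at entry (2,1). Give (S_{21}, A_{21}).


T_{21} = -4
T_{12} = 10
S_{21} = (-4 + 10)/2 = 6/2 = 3
A_{21} = (-4 - 10)/2 = -14/2 = -7
Check: S + A = 3 + -7 = -4 = T_{21}.

(3, -7)


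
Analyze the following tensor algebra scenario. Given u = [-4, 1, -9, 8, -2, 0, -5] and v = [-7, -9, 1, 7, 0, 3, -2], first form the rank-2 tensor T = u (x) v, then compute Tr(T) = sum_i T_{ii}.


The outer product gives T_{ij} = u_i v_j.
The trace (contraction) is Tr(T) = sum_i T_{ii} = sum_i u_i v_i.
Diagonal entries:
T_{11} = u_1 * v_1 = -4 * -7 = 28
T_{22} = u_2 * v_2 = 1 * -9 = -9
T_{33} = u_3 * v_3 = -9 * 1 = -9
T_{44} = u_4 * v_4 = 8 * 7 = 56
T_{55} = u_5 * v_5 = -2 * 0 = 0
T_{66} = u_6 * v_6 = 0 * 3 = 0
T_{77} = u_7 * v_7 = -5 * -2 = 10
Tr(T) = 28 + -9 + -9 + 56 + 0 + 0 + 10 = 76

76


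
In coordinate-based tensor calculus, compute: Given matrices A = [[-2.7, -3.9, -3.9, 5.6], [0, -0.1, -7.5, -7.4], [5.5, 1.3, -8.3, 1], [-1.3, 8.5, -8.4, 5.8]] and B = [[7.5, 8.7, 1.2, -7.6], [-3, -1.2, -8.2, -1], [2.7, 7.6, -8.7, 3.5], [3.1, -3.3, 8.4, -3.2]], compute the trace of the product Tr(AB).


Tr(AB) = sum_i (AB)_{ii} where (AB)_{ii} = sum_k A_{ik} B_{ki}.
(AB)_{11} = -2.7*7.5 + -3.9*-3 + -3.9*2.7 + 5.6*3.1 = -1.72
(AB)_{22} = 0*8.7 + -0.1*-1.2 + -7.5*7.6 + -7.4*-3.3 = -32.46
(AB)_{33} = 5.5*1.2 + 1.3*-8.2 + -8.3*-8.7 + 1*8.4 = 76.55
(AB)_{44} = -1.3*-7.6 + 8.5*-1 + -8.4*3.5 + 5.8*-3.2 = -46.58
Tr(AB) = -1.72 + -32.46 + 76.55 + -46.58 = -4.21

-4.21
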